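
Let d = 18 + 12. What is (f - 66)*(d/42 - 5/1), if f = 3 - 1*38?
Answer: 3030/7 ≈ 432.86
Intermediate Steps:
f = -35 (f = 3 - 38 = -35)
d = 30
(f - 66)*(d/42 - 5/1) = (-35 - 66)*(30/42 - 5/1) = -101*(30*(1/42) - 5*1) = -101*(5/7 - 5) = -101*(-30/7) = 3030/7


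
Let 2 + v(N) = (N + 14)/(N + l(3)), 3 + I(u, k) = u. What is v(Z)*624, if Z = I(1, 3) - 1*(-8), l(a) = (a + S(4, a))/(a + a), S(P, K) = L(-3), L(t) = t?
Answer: 832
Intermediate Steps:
I(u, k) = -3 + u
S(P, K) = -3
l(a) = (-3 + a)/(2*a) (l(a) = (a - 3)/(a + a) = (-3 + a)/((2*a)) = (-3 + a)*(1/(2*a)) = (-3 + a)/(2*a))
Z = 6 (Z = (-3 + 1) - 1*(-8) = -2 + 8 = 6)
v(N) = -2 + (14 + N)/N (v(N) = -2 + (N + 14)/(N + (1/2)*(-3 + 3)/3) = -2 + (14 + N)/(N + (1/2)*(1/3)*0) = -2 + (14 + N)/(N + 0) = -2 + (14 + N)/N)
v(Z)*624 = ((14 - 1*6)/6)*624 = ((14 - 6)/6)*624 = ((1/6)*8)*624 = (4/3)*624 = 832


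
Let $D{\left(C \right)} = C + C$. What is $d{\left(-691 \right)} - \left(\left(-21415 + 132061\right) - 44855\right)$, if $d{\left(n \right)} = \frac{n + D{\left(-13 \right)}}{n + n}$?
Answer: $- \frac{90922445}{1382} \approx -65791.0$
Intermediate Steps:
$D{\left(C \right)} = 2 C$
$d{\left(n \right)} = \frac{-26 + n}{2 n}$ ($d{\left(n \right)} = \frac{n + 2 \left(-13\right)}{n + n} = \frac{n - 26}{2 n} = \left(-26 + n\right) \frac{1}{2 n} = \frac{-26 + n}{2 n}$)
$d{\left(-691 \right)} - \left(\left(-21415 + 132061\right) - 44855\right) = \frac{-26 - 691}{2 \left(-691\right)} - \left(\left(-21415 + 132061\right) - 44855\right) = \frac{1}{2} \left(- \frac{1}{691}\right) \left(-717\right) - \left(110646 - 44855\right) = \frac{717}{1382} - 65791 = - \frac{90922445}{1382}$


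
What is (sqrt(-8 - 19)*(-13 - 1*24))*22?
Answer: -2442*I*sqrt(3) ≈ -4229.7*I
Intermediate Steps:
(sqrt(-8 - 19)*(-13 - 1*24))*22 = (sqrt(-27)*(-13 - 24))*22 = ((3*I*sqrt(3))*(-37))*22 = -111*I*sqrt(3)*22 = -2442*I*sqrt(3)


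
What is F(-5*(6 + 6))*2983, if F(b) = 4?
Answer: 11932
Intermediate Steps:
F(-5*(6 + 6))*2983 = 4*2983 = 11932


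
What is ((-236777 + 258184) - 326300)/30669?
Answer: -101631/10223 ≈ -9.9414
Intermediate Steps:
((-236777 + 258184) - 326300)/30669 = (21407 - 326300)*(1/30669) = -304893*1/30669 = -101631/10223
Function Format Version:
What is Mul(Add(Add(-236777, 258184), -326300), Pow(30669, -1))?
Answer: Rational(-101631, 10223) ≈ -9.9414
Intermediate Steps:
Mul(Add(Add(-236777, 258184), -326300), Pow(30669, -1)) = Mul(Add(21407, -326300), Rational(1, 30669)) = Mul(-304893, Rational(1, 30669)) = Rational(-101631, 10223)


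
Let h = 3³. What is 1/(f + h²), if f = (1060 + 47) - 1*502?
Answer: 1/1334 ≈ 0.00074963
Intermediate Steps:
h = 27
f = 605 (f = 1107 - 502 = 605)
1/(f + h²) = 1/(605 + 27²) = 1/(605 + 729) = 1/1334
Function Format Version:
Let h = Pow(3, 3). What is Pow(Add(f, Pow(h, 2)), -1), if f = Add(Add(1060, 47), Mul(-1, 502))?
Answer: Rational(1, 1334) ≈ 0.00074963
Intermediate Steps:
h = 27
f = 605 (f = Add(1107, -502) = 605)
Pow(Add(f, Pow(h, 2)), -1) = Pow(Add(605, Pow(27, 2)), -1) = Pow(Add(605, 729), -1) = Pow(1334, -1) = Rational(1, 1334)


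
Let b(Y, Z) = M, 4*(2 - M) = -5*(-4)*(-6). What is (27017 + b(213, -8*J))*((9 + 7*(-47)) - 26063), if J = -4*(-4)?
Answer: -713633767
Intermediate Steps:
J = 16
M = 32 (M = 2 - (-5*(-4))*(-6)/4 = 2 - 5*(-6) = 2 - ¼*(-120) = 2 + 30 = 32)
b(Y, Z) = 32
(27017 + b(213, -8*J))*((9 + 7*(-47)) - 26063) = (27017 + 32)*((9 + 7*(-47)) - 26063) = 27049*((9 - 329) - 26063) = 27049*(-320 - 26063) = 27049*(-26383) = -713633767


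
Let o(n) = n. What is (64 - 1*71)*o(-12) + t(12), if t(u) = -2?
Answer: 82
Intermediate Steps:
(64 - 1*71)*o(-12) + t(12) = (64 - 1*71)*(-12) - 2 = (64 - 71)*(-12) - 2 = -7*(-12) - 2 = 84 - 2 = 82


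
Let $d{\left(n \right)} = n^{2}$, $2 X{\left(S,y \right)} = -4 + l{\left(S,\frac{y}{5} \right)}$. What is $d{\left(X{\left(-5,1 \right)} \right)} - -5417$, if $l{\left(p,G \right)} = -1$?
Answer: $\frac{21693}{4} \approx 5423.3$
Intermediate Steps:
$X{\left(S,y \right)} = - \frac{5}{2}$ ($X{\left(S,y \right)} = \frac{-4 - 1}{2} = \frac{1}{2} \left(-5\right) = - \frac{5}{2}$)
$d{\left(X{\left(-5,1 \right)} \right)} - -5417 = \left(- \frac{5}{2}\right)^{2} - -5417 = \frac{25}{4} + 5417 = \frac{21693}{4}$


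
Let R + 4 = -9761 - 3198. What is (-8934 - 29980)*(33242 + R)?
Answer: -789137006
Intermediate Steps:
R = -12963 (R = -4 + (-9761 - 3198) = -4 - 12959 = -12963)
(-8934 - 29980)*(33242 + R) = (-8934 - 29980)*(33242 - 12963) = -38914*20279 = -789137006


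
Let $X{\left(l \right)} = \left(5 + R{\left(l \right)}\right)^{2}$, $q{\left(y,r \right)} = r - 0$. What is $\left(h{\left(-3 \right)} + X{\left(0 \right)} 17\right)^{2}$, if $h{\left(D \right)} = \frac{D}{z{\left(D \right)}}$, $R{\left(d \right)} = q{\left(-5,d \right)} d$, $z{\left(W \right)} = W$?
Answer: $181476$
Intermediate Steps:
$q{\left(y,r \right)} = r$ ($q{\left(y,r \right)} = r + 0 = r$)
$R{\left(d \right)} = d^{2}$ ($R{\left(d \right)} = d d = d^{2}$)
$h{\left(D \right)} = 1$ ($h{\left(D \right)} = \frac{D}{D} = 1$)
$X{\left(l \right)} = \left(5 + l^{2}\right)^{2}$
$\left(h{\left(-3 \right)} + X{\left(0 \right)} 17\right)^{2} = \left(1 + \left(5 + 0^{2}\right)^{2} \cdot 17\right)^{2} = \left(1 + \left(5 + 0\right)^{2} \cdot 17\right)^{2} = \left(1 + 5^{2} \cdot 17\right)^{2} = \left(1 + 25 \cdot 17\right)^{2} = \left(1 + 425\right)^{2} = 426^{2} = 181476$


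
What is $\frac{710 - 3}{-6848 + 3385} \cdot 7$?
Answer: $- \frac{4949}{3463} \approx -1.4291$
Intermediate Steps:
$\frac{710 - 3}{-6848 + 3385} \cdot 7 = \frac{707}{-3463} \cdot 7 = 707 \left(- \frac{1}{3463}\right) 7 = \left(- \frac{707}{3463}\right) 7 = - \frac{4949}{3463}$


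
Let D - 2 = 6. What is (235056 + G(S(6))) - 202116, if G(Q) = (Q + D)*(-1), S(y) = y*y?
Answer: 32896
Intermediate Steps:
D = 8 (D = 2 + 6 = 8)
S(y) = y²
G(Q) = -8 - Q (G(Q) = (Q + 8)*(-1) = (8 + Q)*(-1) = -8 - Q)
(235056 + G(S(6))) - 202116 = (235056 + (-8 - 1*6²)) - 202116 = (235056 + (-8 - 1*36)) - 202116 = (235056 + (-8 - 36)) - 202116 = (235056 - 44) - 202116 = 235012 - 202116 = 32896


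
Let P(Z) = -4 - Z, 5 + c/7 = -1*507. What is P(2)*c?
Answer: 21504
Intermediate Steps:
c = -3584 (c = -35 + 7*(-1*507) = -35 + 7*(-507) = -35 - 3549 = -3584)
P(2)*c = (-4 - 1*2)*(-3584) = (-4 - 2)*(-3584) = -6*(-3584) = 21504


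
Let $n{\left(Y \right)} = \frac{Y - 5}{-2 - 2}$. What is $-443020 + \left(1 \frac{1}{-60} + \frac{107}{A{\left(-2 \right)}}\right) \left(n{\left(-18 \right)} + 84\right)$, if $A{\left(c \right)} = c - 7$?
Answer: $- \frac{319743737}{720} \approx -4.4409 \cdot 10^{5}$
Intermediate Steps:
$A{\left(c \right)} = -7 + c$ ($A{\left(c \right)} = c - 7 = -7 + c$)
$n{\left(Y \right)} = \frac{5}{4} - \frac{Y}{4}$ ($n{\left(Y \right)} = \frac{-5 + Y}{-4} = \left(-5 + Y\right) \left(- \frac{1}{4}\right) = \frac{5}{4} - \frac{Y}{4}$)
$-443020 + \left(1 \frac{1}{-60} + \frac{107}{A{\left(-2 \right)}}\right) \left(n{\left(-18 \right)} + 84\right) = -443020 + \left(1 \frac{1}{-60} + \frac{107}{-7 - 2}\right) \left(\left(\frac{5}{4} - - \frac{9}{2}\right) + 84\right) = -443020 + \left(1 \left(- \frac{1}{60}\right) + \frac{107}{-9}\right) \left(\left(\frac{5}{4} + \frac{9}{2}\right) + 84\right) = -443020 + \left(- \frac{1}{60} + 107 \left(- \frac{1}{9}\right)\right) \left(\frac{23}{4} + 84\right) = -443020 + \left(- \frac{1}{60} - \frac{107}{9}\right) \frac{359}{4} = -443020 - \frac{769337}{720} = - \frac{319743737}{720}$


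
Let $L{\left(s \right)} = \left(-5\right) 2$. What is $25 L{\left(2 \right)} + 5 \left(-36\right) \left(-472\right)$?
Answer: $84710$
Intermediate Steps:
$L{\left(s \right)} = -10$
$25 L{\left(2 \right)} + 5 \left(-36\right) \left(-472\right) = 25 \left(-10\right) + 5 \left(-36\right) \left(-472\right) = -250 - -84960 = -250 + 84960 = 84710$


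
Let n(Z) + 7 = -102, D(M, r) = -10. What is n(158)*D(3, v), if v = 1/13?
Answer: 1090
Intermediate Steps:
v = 1/13 ≈ 0.076923
n(Z) = -109 (n(Z) = -7 - 102 = -109)
n(158)*D(3, v) = -109*(-10) = 1090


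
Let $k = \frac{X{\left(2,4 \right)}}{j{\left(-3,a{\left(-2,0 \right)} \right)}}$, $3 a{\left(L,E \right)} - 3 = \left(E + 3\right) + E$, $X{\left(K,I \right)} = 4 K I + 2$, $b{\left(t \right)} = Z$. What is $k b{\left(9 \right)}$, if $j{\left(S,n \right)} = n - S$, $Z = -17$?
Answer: $- \frac{578}{5} \approx -115.6$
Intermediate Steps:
$b{\left(t \right)} = -17$
$X{\left(K,I \right)} = 2 + 4 I K$ ($X{\left(K,I \right)} = 4 I K + 2 = 2 + 4 I K$)
$a{\left(L,E \right)} = 2 + \frac{2 E}{3}$ ($a{\left(L,E \right)} = 1 + \frac{\left(E + 3\right) + E}{3} = 1 + \frac{\left(3 + E\right) + E}{3} = 1 + \frac{3 + 2 E}{3} = 1 + \left(1 + \frac{2 E}{3}\right) = 2 + \frac{2 E}{3}$)
$k = \frac{34}{5}$ ($k = \frac{2 + 4 \cdot 4 \cdot 2}{\left(2 + \frac{2}{3} \cdot 0\right) - -3} = \frac{2 + 32}{\left(2 + 0\right) + 3} = \frac{34}{2 + 3} = \frac{34}{5} \approx 6.8$)
$k b{\left(9 \right)} = \frac{34}{5} \left(-17\right) = - \frac{578}{5}$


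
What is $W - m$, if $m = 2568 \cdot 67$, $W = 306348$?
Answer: $134292$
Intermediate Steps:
$m = 172056$
$W - m = 306348 - 172056 = 134292$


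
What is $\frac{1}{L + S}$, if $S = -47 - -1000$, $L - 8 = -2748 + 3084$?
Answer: $\frac{1}{1297} \approx 0.00077101$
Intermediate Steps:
$L = 344$ ($L = 8 + \left(-2748 + 3084\right) = 8 + 336 = 344$)
$S = 953$ ($S = -47 + 1000 = 953$)
$\frac{1}{L + S} = \frac{1}{344 + 953} = \frac{1}{1297}$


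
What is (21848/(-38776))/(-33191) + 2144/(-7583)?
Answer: -344899100715/1219928599991 ≈ -0.28272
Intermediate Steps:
(21848/(-38776))/(-33191) + 2144/(-7583) = (21848*(-1/38776))*(-1/33191) + 2144*(-1/7583) = -2731/4847*(-1/33191) - 2144/7583 = 2731/160876777 - 2144/7583 = -344899100715/1219928599991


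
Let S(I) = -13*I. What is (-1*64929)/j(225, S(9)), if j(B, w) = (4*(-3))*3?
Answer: 21643/12 ≈ 1803.6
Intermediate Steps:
j(B, w) = -36 (j(B, w) = -12*3 = -36)
(-1*64929)/j(225, S(9)) = -1*64929/(-36) = -64929*(-1/36) = 21643/12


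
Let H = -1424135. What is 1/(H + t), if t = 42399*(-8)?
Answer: -1/1763327 ≈ -5.6711e-7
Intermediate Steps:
t = -339192
1/(H + t) = 1/(-1424135 - 339192) = 1/(-1763327) = -1/1763327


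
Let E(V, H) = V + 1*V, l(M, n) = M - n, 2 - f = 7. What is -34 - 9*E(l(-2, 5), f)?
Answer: 92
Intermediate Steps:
f = -5 (f = 2 - 1*7 = 2 - 7 = -5)
E(V, H) = 2*V (E(V, H) = V + V = 2*V)
-34 - 9*E(l(-2, 5), f) = -34 - 18*(-2 - 1*5) = -34 - 18*(-2 - 5) = -34 - 18*(-7) = -34 - 9*(-14) = -34 + 126 = 92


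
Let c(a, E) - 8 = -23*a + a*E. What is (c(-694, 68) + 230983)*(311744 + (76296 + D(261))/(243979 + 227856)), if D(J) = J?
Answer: 2260246647505809/36295 ≈ 6.2274e+10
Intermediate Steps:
c(a, E) = 8 - 23*a + E*a (c(a, E) = 8 + (-23*a + a*E) = 8 + (-23*a + E*a) = 8 - 23*a + E*a)
(c(-694, 68) + 230983)*(311744 + (76296 + D(261))/(243979 + 227856)) = ((8 - 23*(-694) + 68*(-694)) + 230983)*(311744 + (76296 + 261)/(243979 + 227856)) = ((8 + 15962 - 47192) + 230983)*(311744 + 76557/471835) = (-31222 + 230983)*(311744 + 76557*(1/471835)) = 199761*(311744 + 5889/36295) = 199761*(11314754369/36295) = 2260246647505809/36295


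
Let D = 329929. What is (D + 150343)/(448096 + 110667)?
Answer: 480272/558763 ≈ 0.85953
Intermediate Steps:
(D + 150343)/(448096 + 110667) = (329929 + 150343)/(448096 + 110667) = 480272/558763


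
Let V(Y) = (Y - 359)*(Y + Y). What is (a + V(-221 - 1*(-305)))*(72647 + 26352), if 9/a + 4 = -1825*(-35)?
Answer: -292130228068809/63871 ≈ -4.5738e+9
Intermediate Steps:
V(Y) = 2*Y*(-359 + Y) (V(Y) = (-359 + Y)*(2*Y) = 2*Y*(-359 + Y))
a = 9/63871 (a = 9/(-4 - 1825*(-35)) = 9/(-4 + 63875) = 9/63871 ≈ 0.00014091)
(a + V(-221 - 1*(-305)))*(72647 + 26352) = (9/63871 + 2*(-221 - 1*(-305))*(-359 + (-221 - 1*(-305))))*(72647 + 26352) = (9/63871 + 2*(-221 + 305)*(-359 + (-221 + 305)))*98999 = (9/63871 + 2*84*(-359 + 84))*98999 = (9/63871 + 2*84*(-275))*98999 = (9/63871 - 46200)*98999 = -2950840191/63871*98999 = -292130228068809/63871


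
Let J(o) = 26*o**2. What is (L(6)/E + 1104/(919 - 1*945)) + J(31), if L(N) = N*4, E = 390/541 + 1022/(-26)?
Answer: 87997437050/3527953 ≈ 24943.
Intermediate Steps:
E = -271381/7033 (E = 390*(1/541) + 1022*(-1/26) = 390/541 - 511/13 = -271381/7033 ≈ -38.587)
L(N) = 4*N
(L(6)/E + 1104/(919 - 1*945)) + J(31) = ((4*6)/(-271381/7033) + 1104/(919 - 1*945)) + 26*31**2 = (24*(-7033/271381) + 1104/(919 - 945)) + 26*961 = (-168792/271381 + 1104/(-26)) + 24986 = (-168792/271381 + 1104*(-1/26)) + 24986 = (-168792/271381 - 552/13) + 24986 = -151996608/3527953 + 24986 = 87997437050/3527953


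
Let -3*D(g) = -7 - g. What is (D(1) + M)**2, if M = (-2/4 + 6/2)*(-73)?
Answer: 1164241/36 ≈ 32340.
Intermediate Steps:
D(g) = 7/3 + g/3 (D(g) = -(-7 - g)/3 = 7/3 + g/3)
M = -365/2 (M = (-2*1/4 + 6*(1/2))*(-73) = (-1/2 + 3)*(-73) = (5/2)*(-73) = -365/2 ≈ -182.50)
(D(1) + M)**2 = ((7/3 + (1/3)*1) - 365/2)**2 = ((7/3 + 1/3) - 365/2)**2 = (8/3 - 365/2)**2 = (-1079/6)**2 = 1164241/36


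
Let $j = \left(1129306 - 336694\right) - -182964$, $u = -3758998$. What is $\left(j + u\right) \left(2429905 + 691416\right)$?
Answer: $-8687953540462$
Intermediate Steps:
$j = 975576$ ($j = \left(1129306 - 336694\right) + 182964 = 792612 + 182964 = 975576$)
$\left(j + u\right) \left(2429905 + 691416\right) = \left(975576 - 3758998\right) \left(2429905 + 691416\right) = \left(-2783422\right) 3121321 = -8687953540462$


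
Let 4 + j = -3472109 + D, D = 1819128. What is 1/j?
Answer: -1/1652985 ≈ -6.0497e-7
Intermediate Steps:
j = -1652985 (j = -4 + (-3472109 + 1819128) = -4 - 1652981 = -1652985)
1/j = 1/(-1652985) = -1/1652985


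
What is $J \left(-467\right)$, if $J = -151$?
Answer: $70517$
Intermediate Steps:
$J \left(-467\right) = \left(-151\right) \left(-467\right) = 70517$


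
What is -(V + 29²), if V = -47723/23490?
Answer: -19707367/23490 ≈ -838.97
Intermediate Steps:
V = -47723/23490 (V = -47723*1/23490 = -47723/23490 ≈ -2.0316)
-(V + 29²) = -(-47723/23490 + 29²) = -(-47723/23490 + 841) = -1*19707367/23490 = -19707367/23490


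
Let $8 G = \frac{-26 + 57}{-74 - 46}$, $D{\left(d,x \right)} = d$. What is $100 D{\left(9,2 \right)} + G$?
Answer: $\frac{863969}{960} \approx 899.97$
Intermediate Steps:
$G = - \frac{31}{960}$ ($G = \frac{\left(-26 + 57\right) \frac{1}{-74 - 46}}{8} = \frac{31 \frac{1}{-120}}{8} = \frac{31 \left(- \frac{1}{120}\right)}{8} = \frac{1}{8} \left(- \frac{31}{120}\right) = - \frac{31}{960} \approx -0.032292$)
$100 D{\left(9,2 \right)} + G = 100 \cdot 9 - \frac{31}{960} = 900 - \frac{31}{960} = \frac{863969}{960}$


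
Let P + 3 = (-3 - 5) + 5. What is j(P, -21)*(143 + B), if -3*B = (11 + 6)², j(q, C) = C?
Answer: -980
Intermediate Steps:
P = -6 (P = -3 + ((-3 - 5) + 5) = -3 + (-8 + 5) = -3 - 3 = -6)
B = -289/3 (B = -(11 + 6)²/3 = -⅓*17² = -⅓*289 = -289/3 ≈ -96.333)
j(P, -21)*(143 + B) = -21*(143 - 289/3) = -21*140/3 = -980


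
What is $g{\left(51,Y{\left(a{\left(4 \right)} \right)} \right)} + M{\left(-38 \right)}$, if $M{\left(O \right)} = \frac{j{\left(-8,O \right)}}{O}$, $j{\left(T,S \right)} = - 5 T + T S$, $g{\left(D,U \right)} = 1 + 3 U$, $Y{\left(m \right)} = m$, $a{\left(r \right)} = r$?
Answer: $\frac{75}{19} \approx 3.9474$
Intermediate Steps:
$j{\left(T,S \right)} = - 5 T + S T$
$M{\left(O \right)} = \frac{40 - 8 O}{O}$ ($M{\left(O \right)} = \frac{\left(-8\right) \left(-5 + O\right)}{O} = \frac{40 - 8 O}{O}$)
$g{\left(51,Y{\left(a{\left(4 \right)} \right)} \right)} + M{\left(-38 \right)} = \left(1 + 3 \cdot 4\right) - \left(8 - \frac{40}{-38}\right) = \left(1 + 12\right) + \left(-8 + 40 \left(- \frac{1}{38}\right)\right) = 13 - \frac{172}{19} = \frac{75}{19}$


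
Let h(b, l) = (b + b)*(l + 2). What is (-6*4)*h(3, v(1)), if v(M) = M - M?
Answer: -288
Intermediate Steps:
v(M) = 0
h(b, l) = 2*b*(2 + l) (h(b, l) = (2*b)*(2 + l) = 2*b*(2 + l))
(-6*4)*h(3, v(1)) = (-6*4)*(2*3*(2 + 0)) = -48*3*2 = -24*12 = -288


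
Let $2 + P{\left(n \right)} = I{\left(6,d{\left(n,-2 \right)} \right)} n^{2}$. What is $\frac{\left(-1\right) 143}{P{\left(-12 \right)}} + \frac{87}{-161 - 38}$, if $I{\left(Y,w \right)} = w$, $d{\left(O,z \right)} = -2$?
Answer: $\frac{3227}{57710} \approx 0.055918$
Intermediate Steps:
$P{\left(n \right)} = -2 - 2 n^{2}$
$\frac{\left(-1\right) 143}{P{\left(-12 \right)}} + \frac{87}{-161 - 38} = \frac{\left(-1\right) 143}{-2 - 2 \left(-12\right)^{2}} + \frac{87}{-161 - 38} = - \frac{143}{-2 - 288} + \frac{87}{-199} = - \frac{143}{-2 - 288} + 87 \left(- \frac{1}{199}\right) = - \frac{143}{-290} - \frac{87}{199} = \left(-143\right) \left(- \frac{1}{290}\right) - \frac{87}{199} = \frac{143}{290} - \frac{87}{199} = \frac{3227}{57710}$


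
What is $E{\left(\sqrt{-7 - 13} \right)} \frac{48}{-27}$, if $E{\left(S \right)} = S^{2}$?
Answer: $\frac{320}{9} \approx 35.556$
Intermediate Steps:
$E{\left(\sqrt{-7 - 13} \right)} \frac{48}{-27} = \left(\sqrt{-7 - 13}\right)^{2} \frac{48}{-27} = \left(\sqrt{-20}\right)^{2} \cdot 48 \left(- \frac{1}{27}\right) = \left(2 i \sqrt{5}\right)^{2} \left(- \frac{16}{9}\right) = \left(-20\right) \left(- \frac{16}{9}\right) = \frac{320}{9}$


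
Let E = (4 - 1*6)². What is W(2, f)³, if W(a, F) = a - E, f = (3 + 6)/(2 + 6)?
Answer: -8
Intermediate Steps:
f = 9/8 ≈ 1.1250
E = 4 (E = (4 - 6)² = (-2)² = 4)
W(a, F) = -4 + a (W(a, F) = a - 1*4 = a - 4 = -4 + a)
W(2, f)³ = (-4 + 2)³ = (-2)³ = -8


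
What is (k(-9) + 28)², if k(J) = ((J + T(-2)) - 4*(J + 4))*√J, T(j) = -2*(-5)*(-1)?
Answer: 775 + 168*I ≈ 775.0 + 168.0*I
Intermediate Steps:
T(j) = -10 (T(j) = 10*(-1) = -10)
k(J) = √J*(-26 - 3*J) (k(J) = ((J - 10) - 4*(J + 4))*√J = ((-10 + J) - 4*(4 + J))*√J = ((-10 + J) + (-16 - 4*J))*√J = (-26 - 3*J)*√J = √J*(-26 - 3*J))
(k(-9) + 28)² = (√(-9)*(-26 - 3*(-9)) + 28)² = ((3*I)*(-26 + 27) + 28)² = ((3*I)*1 + 28)² = (3*I + 28)² = (28 + 3*I)²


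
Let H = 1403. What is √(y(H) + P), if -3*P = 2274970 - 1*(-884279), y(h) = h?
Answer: 4*I*√65730 ≈ 1025.5*I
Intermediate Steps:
P = -1053083 (P = -(2274970 - 1*(-884279))/3 = -(2274970 + 884279)/3 = -⅓*3159249 = -1053083)
√(y(H) + P) = √(1403 - 1053083) = √(-1051680) = 4*I*√65730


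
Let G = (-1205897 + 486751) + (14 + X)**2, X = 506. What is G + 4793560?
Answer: 4344814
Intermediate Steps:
G = -448746 (G = (-1205897 + 486751) + (14 + 506)**2 = -719146 + 520**2 = -719146 + 270400 = -448746)
G + 4793560 = -448746 + 4793560 = 4344814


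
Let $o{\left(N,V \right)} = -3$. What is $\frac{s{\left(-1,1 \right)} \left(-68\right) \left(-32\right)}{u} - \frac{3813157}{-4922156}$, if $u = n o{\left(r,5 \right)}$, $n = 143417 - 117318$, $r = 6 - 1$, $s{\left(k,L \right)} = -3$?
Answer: $\frac{110230195999}{128463349444} \approx 0.85807$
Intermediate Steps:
$r = 5$ ($r = 6 - 1 = 5$)
$n = 26099$
$u = -78297$ ($u = 26099 \left(-3\right) = -78297$)
$\frac{s{\left(-1,1 \right)} \left(-68\right) \left(-32\right)}{u} - \frac{3813157}{-4922156} = \frac{\left(-3\right) \left(-68\right) \left(-32\right)}{-78297} - \frac{3813157}{-4922156} = 204 \left(-32\right) \left(- \frac{1}{78297}\right) - - \frac{3813157}{4922156} = \left(-6528\right) \left(- \frac{1}{78297}\right) + \frac{3813157}{4922156} = \frac{2176}{26099} + \frac{3813157}{4922156} = \frac{110230195999}{128463349444}$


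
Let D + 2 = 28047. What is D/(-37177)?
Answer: -28045/37177 ≈ -0.75436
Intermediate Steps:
D = 28045 (D = -2 + 28047 = 28045)
D/(-37177) = 28045/(-37177) = 28045*(-1/37177) = -28045/37177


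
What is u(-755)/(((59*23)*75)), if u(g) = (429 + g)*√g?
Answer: -326*I*√755/101775 ≈ -0.088014*I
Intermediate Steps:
u(g) = √g*(429 + g)
u(-755)/(((59*23)*75)) = (√(-755)*(429 - 755))/(((59*23)*75)) = ((I*√755)*(-326))/((1357*75)) = -326*I*√755/101775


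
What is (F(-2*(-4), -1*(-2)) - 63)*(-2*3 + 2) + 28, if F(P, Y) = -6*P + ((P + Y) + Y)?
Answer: 424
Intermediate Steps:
F(P, Y) = -5*P + 2*Y (F(P, Y) = -6*P + (P + 2*Y) = -5*P + 2*Y)
(F(-2*(-4), -1*(-2)) - 63)*(-2*3 + 2) + 28 = ((-(-10)*(-4) + 2*(-1*(-2))) - 63)*(-2*3 + 2) + 28 = ((-5*8 + 2*2) - 63)*(-6 + 2) + 28 = ((-40 + 4) - 63)*(-4) + 28 = (-36 - 63)*(-4) + 28 = -99*(-4) + 28 = 396 + 28 = 424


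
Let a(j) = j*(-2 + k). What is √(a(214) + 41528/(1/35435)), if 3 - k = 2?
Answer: √1471544466 ≈ 38361.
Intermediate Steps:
k = 1 (k = 3 - 1*2 = 3 - 2 = 1)
a(j) = -j (a(j) = j*(-2 + 1) = j*(-1) = -j)
√(a(214) + 41528/(1/35435)) = √(-1*214 + 41528/(1/35435)) = √(-214 + 41528/(1/35435)) = √(-214 + 41528*35435) = √(-214 + 1471544680) = √1471544466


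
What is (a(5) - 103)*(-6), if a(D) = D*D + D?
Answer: 438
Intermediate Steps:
a(D) = D + D² (a(D) = D² + D = D + D²)
(a(5) - 103)*(-6) = (5*(1 + 5) - 103)*(-6) = (5*6 - 103)*(-6) = (30 - 103)*(-6) = -73*(-6) = 438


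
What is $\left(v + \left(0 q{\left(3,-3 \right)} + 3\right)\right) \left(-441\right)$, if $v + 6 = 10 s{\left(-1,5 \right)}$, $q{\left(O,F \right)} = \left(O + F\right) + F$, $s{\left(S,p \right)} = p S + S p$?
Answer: $45423$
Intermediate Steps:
$s{\left(S,p \right)} = 2 S p$ ($s{\left(S,p \right)} = S p + S p = 2 S p$)
$q{\left(O,F \right)} = O + 2 F$ ($q{\left(O,F \right)} = \left(F + O\right) + F = O + 2 F$)
$v = -106$ ($v = -6 + 10 \cdot 2 \left(-1\right) 5 = -6 + 10 \left(-10\right) = -6 - 100 = -106$)
$\left(v + \left(0 q{\left(3,-3 \right)} + 3\right)\right) \left(-441\right) = \left(-106 + \left(0 \left(3 + 2 \left(-3\right)\right) + 3\right)\right) \left(-441\right) = \left(-106 + \left(0 \left(3 - 6\right) + 3\right)\right) \left(-441\right) = \left(-106 + \left(0 \left(-3\right) + 3\right)\right) \left(-441\right) = \left(-106 + \left(0 + 3\right)\right) \left(-441\right) = \left(-106 + 3\right) \left(-441\right) = \left(-103\right) \left(-441\right) = 45423$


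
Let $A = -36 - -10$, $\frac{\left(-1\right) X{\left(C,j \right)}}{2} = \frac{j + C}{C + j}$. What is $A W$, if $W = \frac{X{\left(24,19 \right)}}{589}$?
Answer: $\frac{52}{589} \approx 0.088285$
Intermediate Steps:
$X{\left(C,j \right)} = -2$ ($X{\left(C,j \right)} = - 2 \frac{j + C}{C + j} = - 2 \frac{C + j}{C + j} = \left(-2\right) 1 = -2$)
$W = - \frac{2}{589} \approx -0.0033956$
$A = -26$ ($A = -36 + 10 = -26$)
$A W = \left(-26\right) \left(- \frac{2}{589}\right) = \frac{52}{589}$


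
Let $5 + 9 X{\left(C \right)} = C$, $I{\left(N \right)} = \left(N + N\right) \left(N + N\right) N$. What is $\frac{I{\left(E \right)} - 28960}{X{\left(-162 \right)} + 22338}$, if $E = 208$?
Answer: $\frac{323700192}{200875} \approx 1611.5$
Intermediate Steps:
$I{\left(N \right)} = 4 N^{3}$ ($I{\left(N \right)} = 2 N 2 N N = 4 N^{2} N = 4 N^{3}$)
$X{\left(C \right)} = - \frac{5}{9} + \frac{C}{9}$
$\frac{I{\left(E \right)} - 28960}{X{\left(-162 \right)} + 22338} = \frac{4 \cdot 208^{3} - 28960}{\left(- \frac{5}{9} + \frac{1}{9} \left(-162\right)\right) + 22338} = \frac{4 \cdot 8998912 - 28960}{\left(- \frac{5}{9} - 18\right) + 22338} = \frac{35995648 - 28960}{- \frac{167}{9} + 22338} = \frac{35966688}{\frac{200875}{9}} = 35966688 \cdot \frac{9}{200875} = \frac{323700192}{200875}$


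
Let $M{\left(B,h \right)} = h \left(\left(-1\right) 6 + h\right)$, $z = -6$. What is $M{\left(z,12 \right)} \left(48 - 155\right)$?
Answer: $-7704$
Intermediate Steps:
$M{\left(B,h \right)} = h \left(-6 + h\right)$
$M{\left(z,12 \right)} \left(48 - 155\right) = 12 \left(-6 + 12\right) \left(48 - 155\right) = 12 \cdot 6 \left(-107\right) = 72 \left(-107\right) = -7704$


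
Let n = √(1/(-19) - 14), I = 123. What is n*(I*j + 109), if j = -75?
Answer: -9116*I*√5073/19 ≈ -34173.0*I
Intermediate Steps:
n = I*√5073/19 (n = √(-1/19 - 14) = √(-267/19) = I*√5073/19 ≈ 3.7487*I)
n*(I*j + 109) = (I*√5073/19)*(123*(-75) + 109) = (I*√5073/19)*(-9225 + 109) = (I*√5073/19)*(-9116) = -9116*I*√5073/19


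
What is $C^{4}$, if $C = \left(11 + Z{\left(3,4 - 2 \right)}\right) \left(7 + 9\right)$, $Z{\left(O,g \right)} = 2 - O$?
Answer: $655360000$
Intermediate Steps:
$C = 160$ ($C = \left(11 + \left(2 - 3\right)\right) \left(7 + 9\right) = \left(11 + \left(2 - 3\right)\right) 16 = \left(11 - 1\right) 16 = 10 \cdot 16 = 160$)
$C^{4} = 160^{4} = 655360000$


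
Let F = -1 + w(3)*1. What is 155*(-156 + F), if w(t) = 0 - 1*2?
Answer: -24645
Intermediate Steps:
w(t) = -2 (w(t) = 0 - 2 = -2)
F = -3 (F = -1 - 2*1 = -1 - 2 = -3)
155*(-156 + F) = 155*(-156 - 3) = 155*(-159) = -24645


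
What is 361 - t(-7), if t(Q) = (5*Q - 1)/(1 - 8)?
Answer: 2491/7 ≈ 355.86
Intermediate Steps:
t(Q) = ⅐ - 5*Q/7 (t(Q) = (-1 + 5*Q)/(-7) = (-1 + 5*Q)*(-⅐) = ⅐ - 5*Q/7)
361 - t(-7) = 361 - (⅐ - 5/7*(-7)) = 361 - (⅐ + 5) = 361 - 1*36/7 = 361 - 36/7 = 2491/7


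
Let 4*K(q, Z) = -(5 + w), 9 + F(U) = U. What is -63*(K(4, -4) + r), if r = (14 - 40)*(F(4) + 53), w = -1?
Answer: 78687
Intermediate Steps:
F(U) = -9 + U
K(q, Z) = -1 (K(q, Z) = (-(5 - 1))/4 = (-1*4)/4 = (1/4)*(-4) = -1)
r = -1248 (r = (14 - 40)*((-9 + 4) + 53) = -26*(-5 + 53) = -26*48 = -1248)
-63*(K(4, -4) + r) = -63*(-1 - 1248) = -63*(-1249) = 78687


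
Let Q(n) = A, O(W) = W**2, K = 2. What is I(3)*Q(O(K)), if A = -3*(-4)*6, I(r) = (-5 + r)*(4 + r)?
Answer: -1008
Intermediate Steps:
A = 72 (A = 12*6 = 72)
Q(n) = 72
I(3)*Q(O(K)) = (-20 + 3**2 - 1*3)*72 = (-20 + 9 - 3)*72 = -14*72 = -1008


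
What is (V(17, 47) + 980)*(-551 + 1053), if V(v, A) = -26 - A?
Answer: 455314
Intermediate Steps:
(V(17, 47) + 980)*(-551 + 1053) = ((-26 - 1*47) + 980)*(-551 + 1053) = ((-26 - 47) + 980)*502 = (-73 + 980)*502 = 907*502 = 455314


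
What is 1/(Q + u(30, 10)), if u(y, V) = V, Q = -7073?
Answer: -1/7063 ≈ -0.00014158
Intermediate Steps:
1/(Q + u(30, 10)) = 1/(-7073 + 10) = 1/(-7063) = -1/7063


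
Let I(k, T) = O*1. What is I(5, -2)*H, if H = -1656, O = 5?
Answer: -8280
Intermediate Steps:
I(k, T) = 5 (I(k, T) = 5*1 = 5)
I(5, -2)*H = 5*(-1656) = -8280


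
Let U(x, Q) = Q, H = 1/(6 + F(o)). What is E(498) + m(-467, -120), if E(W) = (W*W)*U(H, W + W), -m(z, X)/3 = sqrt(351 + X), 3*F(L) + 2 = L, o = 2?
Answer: 247011984 - 3*sqrt(231) ≈ 2.4701e+8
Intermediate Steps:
F(L) = -2/3 + L/3
H = 1/6 (H = 1/(6 + (-2/3 + (1/3)*2)) = 1/(6 + (-2/3 + 2/3)) = 1/(6 + 0) = 1/6 ≈ 0.16667)
m(z, X) = -3*sqrt(351 + X)
E(W) = 2*W**3 (E(W) = (W*W)*(W + W) = W**2*(2*W) = 2*W**3)
E(498) + m(-467, -120) = 2*498**3 - 3*sqrt(351 - 120) = 2*123505992 - 3*sqrt(231) = 247011984 - 3*sqrt(231)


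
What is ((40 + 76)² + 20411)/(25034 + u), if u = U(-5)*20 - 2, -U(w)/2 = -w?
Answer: 33867/24832 ≈ 1.3638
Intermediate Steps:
U(w) = 2*w (U(w) = -(-2)*w = 2*w)
u = -202 (u = (2*(-5))*20 - 2 = -10*20 - 2 = -200 - 2 = -202)
((40 + 76)² + 20411)/(25034 + u) = ((40 + 76)² + 20411)/(25034 - 202) = (116² + 20411)/24832 = (13456 + 20411)*(1/24832) = 33867*(1/24832) = 33867/24832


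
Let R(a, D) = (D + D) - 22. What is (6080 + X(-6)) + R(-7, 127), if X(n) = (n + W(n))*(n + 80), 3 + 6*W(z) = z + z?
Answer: 5683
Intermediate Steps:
W(z) = -1/2 + z/3 (W(z) = -1/2 + (z + z)/6 = -1/2 + (2*z)/6 = -1/2 + z/3)
R(a, D) = -22 + 2*D (R(a, D) = 2*D - 22 = -22 + 2*D)
X(n) = (80 + n)*(-1/2 + 4*n/3) (X(n) = (n + (-1/2 + n/3))*(n + 80) = (-1/2 + 4*n/3)*(80 + n) = (80 + n)*(-1/2 + 4*n/3))
(6080 + X(-6)) + R(-7, 127) = (6080 + (-40 + (4/3)*(-6)**2 + (637/6)*(-6))) + (-22 + 2*127) = (6080 + (-40 + (4/3)*36 - 637)) + (-22 + 254) = (6080 + (-40 + 48 - 637)) + 232 = (6080 - 629) + 232 = 5451 + 232 = 5683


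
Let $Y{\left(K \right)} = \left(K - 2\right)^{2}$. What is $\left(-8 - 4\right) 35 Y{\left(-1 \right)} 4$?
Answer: $-15120$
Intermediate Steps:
$Y{\left(K \right)} = \left(-2 + K\right)^{2}$
$\left(-8 - 4\right) 35 Y{\left(-1 \right)} 4 = \left(-8 - 4\right) 35 \left(-2 - 1\right)^{2} \cdot 4 = \left(-12\right) 35 \left(-3\right)^{2} \cdot 4 = - 420 \cdot 9 \cdot 4 = \left(-420\right) 36 = -15120$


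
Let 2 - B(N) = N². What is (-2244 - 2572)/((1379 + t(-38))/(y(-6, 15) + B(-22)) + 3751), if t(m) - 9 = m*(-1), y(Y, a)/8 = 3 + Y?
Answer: -3784/2945 ≈ -1.2849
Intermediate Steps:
y(Y, a) = 24 + 8*Y (y(Y, a) = 8*(3 + Y) = 24 + 8*Y)
t(m) = 9 - m (t(m) = 9 + m*(-1) = 9 - m)
B(N) = 2 - N²
(-2244 - 2572)/((1379 + t(-38))/(y(-6, 15) + B(-22)) + 3751) = (-2244 - 2572)/((1379 + (9 - 1*(-38)))/((24 + 8*(-6)) + (2 - 1*(-22)²)) + 3751) = -4816/((1379 + (9 + 38))/((24 - 48) + (2 - 1*484)) + 3751) = -4816/((1379 + 47)/(-24 + (2 - 484)) + 3751) = -4816/(1426/(-24 - 482) + 3751) = -4816/(1426/(-506) + 3751) = -4816/(1426*(-1/506) + 3751) = -4816/(-31/11 + 3751) = -4816/41230/11 = -4816*11/41230 = -3784/2945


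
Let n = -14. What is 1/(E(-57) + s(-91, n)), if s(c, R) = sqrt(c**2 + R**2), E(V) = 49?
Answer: -1/124 + sqrt(173)/868 ≈ 0.0070886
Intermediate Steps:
s(c, R) = sqrt(R**2 + c**2)
1/(E(-57) + s(-91, n)) = 1/(49 + sqrt((-14)**2 + (-91)**2)) = 1/(49 + sqrt(196 + 8281)) = 1/(49 + sqrt(8477)) = 1/(49 + 7*sqrt(173))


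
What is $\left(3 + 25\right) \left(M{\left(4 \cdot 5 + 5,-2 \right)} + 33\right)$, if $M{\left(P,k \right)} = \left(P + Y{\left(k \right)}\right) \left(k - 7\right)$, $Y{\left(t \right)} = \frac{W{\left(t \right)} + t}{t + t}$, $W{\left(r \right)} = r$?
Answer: $-5628$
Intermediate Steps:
$Y{\left(t \right)} = 1$ ($Y{\left(t \right)} = \frac{t + t}{t + t} = \frac{2 t}{2 t} = 2 t \frac{1}{2 t} = 1$)
$M{\left(P,k \right)} = \left(1 + P\right) \left(-7 + k\right)$ ($M{\left(P,k \right)} = \left(P + 1\right) \left(k - 7\right) = \left(1 + P\right) \left(-7 + k\right)$)
$\left(3 + 25\right) \left(M{\left(4 \cdot 5 + 5,-2 \right)} + 33\right) = \left(3 + 25\right) \left(\left(-7 - 2 - 7 \left(4 \cdot 5 + 5\right) + \left(4 \cdot 5 + 5\right) \left(-2\right)\right) + 33\right) = 28 \left(\left(-7 - 2 - 7 \left(20 + 5\right) + \left(20 + 5\right) \left(-2\right)\right) + 33\right) = 28 \left(\left(-7 - 2 - 175 + 25 \left(-2\right)\right) + 33\right) = 28 \left(\left(-7 - 2 - 175 - 50\right) + 33\right) = 28 \left(-234 + 33\right) = 28 \left(-201\right) = -5628$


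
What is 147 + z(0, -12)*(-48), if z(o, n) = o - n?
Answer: -429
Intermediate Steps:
147 + z(0, -12)*(-48) = 147 + (0 - 1*(-12))*(-48) = 147 + (0 + 12)*(-48) = 147 + 12*(-48) = 147 - 576 = -429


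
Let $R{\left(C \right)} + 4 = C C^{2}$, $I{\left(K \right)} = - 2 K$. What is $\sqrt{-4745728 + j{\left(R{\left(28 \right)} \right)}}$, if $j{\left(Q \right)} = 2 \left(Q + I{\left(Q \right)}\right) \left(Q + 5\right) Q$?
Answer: $4 i \sqrt{1321885658722} \approx 4.5989 \cdot 10^{6} i$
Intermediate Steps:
$R{\left(C \right)} = -4 + C^{3}$ ($R{\left(C \right)} = -4 + C C^{2} = -4 + C^{3}$)
$j{\left(Q \right)} = - 2 Q^{2} \left(5 + Q\right)$ ($j{\left(Q \right)} = 2 \left(Q - 2 Q\right) \left(Q + 5\right) Q = 2 - Q \left(5 + Q\right) Q = 2 \left(- Q \left(5 + Q\right)\right) Q = - 2 Q \left(5 + Q\right) Q = - 2 Q^{2} \left(5 + Q\right)$)
$\sqrt{-4745728 + j{\left(R{\left(28 \right)} \right)}} = \sqrt{-4745728 + 2 \left(-4 + 28^{3}\right)^{2} \left(-5 - \left(-4 + 28^{3}\right)\right)} = \sqrt{-4745728 + 2 \left(-4 + 21952\right)^{2} \left(-5 - \left(-4 + 21952\right)\right)} = \sqrt{-4745728 + 2 \cdot 21948^{2} \left(-5 - 21948\right)} = \sqrt{-4745728 + 2 \cdot 481714704 \left(-5 - 21948\right)} = \sqrt{-4745728 + 2 \cdot 481714704 \left(-21953\right)} = \sqrt{-4745728 - 21150165793824} = \sqrt{-21150170539552} = 4 i \sqrt{1321885658722}$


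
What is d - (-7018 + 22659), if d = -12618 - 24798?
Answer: -53057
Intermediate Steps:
d = -37416
d - (-7018 + 22659) = -37416 - (-7018 + 22659) = -37416 - 1*15641 = -37416 - 15641 = -53057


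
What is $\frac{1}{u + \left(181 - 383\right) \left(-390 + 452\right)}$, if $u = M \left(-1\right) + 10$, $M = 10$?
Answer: $- \frac{1}{12524} \approx -7.9847 \cdot 10^{-5}$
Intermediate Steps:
$u = 0$ ($u = 10 \left(-1\right) + 10 = -10 + 10 = 0$)
$\frac{1}{u + \left(181 - 383\right) \left(-390 + 452\right)} = \frac{1}{0 + \left(181 - 383\right) \left(-390 + 452\right)} = \frac{1}{0 - 12524} = \frac{1}{-12524} = - \frac{1}{12524}$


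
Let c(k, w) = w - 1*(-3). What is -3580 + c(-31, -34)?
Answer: -3611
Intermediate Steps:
c(k, w) = 3 + w (c(k, w) = w + 3 = 3 + w)
-3580 + c(-31, -34) = -3580 + (3 - 34) = -3580 - 31 = -3611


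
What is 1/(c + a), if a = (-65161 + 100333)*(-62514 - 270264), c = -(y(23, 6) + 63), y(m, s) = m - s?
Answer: -1/11704467896 ≈ -8.5437e-11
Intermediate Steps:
c = -80 (c = -((23 - 1*6) + 63) = -((23 - 6) + 63) = -(17 + 63) = -1*80 = -80)
a = -11704467816 (a = 35172*(-332778) = -11704467816)
1/(c + a) = 1/(-80 - 11704467816) = 1/(-11704467896) = -1/11704467896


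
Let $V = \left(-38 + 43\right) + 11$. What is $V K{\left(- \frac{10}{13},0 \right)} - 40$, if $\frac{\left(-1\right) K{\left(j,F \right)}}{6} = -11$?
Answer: $1016$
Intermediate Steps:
$K{\left(j,F \right)} = 66$ ($K{\left(j,F \right)} = \left(-6\right) \left(-11\right) = 66$)
$V = 16$ ($V = 5 + 11 = 16$)
$V K{\left(- \frac{10}{13},0 \right)} - 40 = 16 \cdot 66 - 40 = 1056 - 40 = 1016$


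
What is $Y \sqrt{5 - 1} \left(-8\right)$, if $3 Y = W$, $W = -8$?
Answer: $\frac{128}{3} \approx 42.667$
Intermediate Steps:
$Y = - \frac{8}{3}$ ($Y = \frac{1}{3} \left(-8\right) = - \frac{8}{3} \approx -2.6667$)
$Y \sqrt{5 - 1} \left(-8\right) = - \frac{8 \sqrt{5 - 1}}{3} \left(-8\right) = - \frac{8 \sqrt{4}}{3} \left(-8\right) = \left(- \frac{8}{3}\right) 2 \left(-8\right) = \left(- \frac{16}{3}\right) \left(-8\right) = \frac{128}{3}$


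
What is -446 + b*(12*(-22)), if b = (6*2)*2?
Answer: -6782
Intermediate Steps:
b = 24 (b = 12*2 = 24)
-446 + b*(12*(-22)) = -446 + 24*(12*(-22)) = -446 + 24*(-264) = -446 - 6336 = -6782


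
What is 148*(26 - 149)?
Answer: -18204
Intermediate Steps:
148*(26 - 149) = 148*(-123) = -18204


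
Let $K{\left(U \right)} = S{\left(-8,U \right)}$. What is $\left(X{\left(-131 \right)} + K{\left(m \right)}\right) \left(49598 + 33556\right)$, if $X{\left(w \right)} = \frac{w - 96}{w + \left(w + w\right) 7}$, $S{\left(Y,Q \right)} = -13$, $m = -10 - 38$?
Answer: $- \frac{701764324}{655} \approx -1.0714 \cdot 10^{6}$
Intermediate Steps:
$m = -48$
$K{\left(U \right)} = -13$
$X{\left(w \right)} = \frac{-96 + w}{15 w}$ ($X{\left(w \right)} = \frac{-96 + w}{w + 2 w 7} = \frac{-96 + w}{w + 14 w} = \frac{-96 + w}{15 w}$)
$\left(X{\left(-131 \right)} + K{\left(m \right)}\right) \left(49598 + 33556\right) = \left(\frac{-96 - 131}{15 \left(-131\right)} - 13\right) \left(49598 + 33556\right) = \left(\frac{1}{15} \left(- \frac{1}{131}\right) \left(-227\right) - 13\right) 83154 = \left(\frac{227}{1965} - 13\right) 83154 = \left(- \frac{25318}{1965}\right) 83154 = - \frac{701764324}{655}$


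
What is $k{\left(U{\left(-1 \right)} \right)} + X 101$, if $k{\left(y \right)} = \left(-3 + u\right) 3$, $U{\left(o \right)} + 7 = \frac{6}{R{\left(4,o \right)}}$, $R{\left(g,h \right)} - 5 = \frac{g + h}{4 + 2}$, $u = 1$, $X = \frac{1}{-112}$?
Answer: $- \frac{773}{112} \approx -6.9018$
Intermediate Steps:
$X = - \frac{1}{112} \approx -0.0089286$
$R{\left(g,h \right)} = 5 + \frac{g}{6} + \frac{h}{6}$ ($R{\left(g,h \right)} = 5 + \frac{g + h}{4 + 2} = 5 + \frac{g + h}{6} = 5 + \left(g + h\right) \frac{1}{6} = 5 + \left(\frac{g}{6} + \frac{h}{6}\right) = 5 + \frac{g}{6} + \frac{h}{6}$)
$U{\left(o \right)} = -7 + \frac{6}{\frac{17}{3} + \frac{o}{6}}$ ($U{\left(o \right)} = -7 + \frac{6}{5 + \frac{1}{6} \cdot 4 + \frac{o}{6}} = -7 + \frac{6}{5 + \frac{2}{3} + \frac{o}{6}} = -7 + \frac{6}{\frac{17}{3} + \frac{o}{6}}$)
$k{\left(y \right)} = -6$ ($k{\left(y \right)} = \left(-3 + 1\right) 3 = \left(-2\right) 3 = -6$)
$k{\left(U{\left(-1 \right)} \right)} + X 101 = -6 - \frac{101}{112} = - \frac{773}{112}$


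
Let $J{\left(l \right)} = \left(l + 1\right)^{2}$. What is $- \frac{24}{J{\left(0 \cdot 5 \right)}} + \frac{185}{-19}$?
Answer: $- \frac{641}{19} \approx -33.737$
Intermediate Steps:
$J{\left(l \right)} = \left(1 + l\right)^{2}$
$- \frac{24}{J{\left(0 \cdot 5 \right)}} + \frac{185}{-19} = - \frac{24}{\left(1 + 0 \cdot 5\right)^{2}} + \frac{185}{-19} = - \frac{24}{\left(1 + 0\right)^{2}} + 185 \left(- \frac{1}{19}\right) = - \frac{24}{1^{2}} - \frac{185}{19} = - \frac{24}{1} - \frac{185}{19} = \left(-24\right) 1 - \frac{185}{19} = -24 - \frac{185}{19} = - \frac{641}{19}$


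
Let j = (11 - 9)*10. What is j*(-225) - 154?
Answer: -4654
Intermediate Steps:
j = 20 (j = 2*10 = 20)
j*(-225) - 154 = 20*(-225) - 154 = -4500 - 154 = -4654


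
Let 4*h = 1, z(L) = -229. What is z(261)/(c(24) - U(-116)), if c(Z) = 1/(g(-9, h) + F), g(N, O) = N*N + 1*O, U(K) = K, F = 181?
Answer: -240221/121688 ≈ -1.9741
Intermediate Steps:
h = ¼ (h = (¼)*1 = ¼ ≈ 0.25000)
g(N, O) = O + N² (g(N, O) = N² + O = O + N²)
c(Z) = 4/1049 (c(Z) = 1/((¼ + (-9)²) + 181) = 1/((¼ + 81) + 181) = 1/(325/4 + 181) = 1/(1049/4) = 4/1049)
z(261)/(c(24) - U(-116)) = -229/(4/1049 - 1*(-116)) = -229/(4/1049 + 116) = -229/121688/1049 = -229*1049/121688 = -240221/121688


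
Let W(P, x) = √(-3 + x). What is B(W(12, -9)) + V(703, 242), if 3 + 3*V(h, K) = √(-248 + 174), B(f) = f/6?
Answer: -1 + I*√3/3 + I*√74/3 ≈ -1.0 + 3.4448*I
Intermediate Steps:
B(f) = f/6 (B(f) = f*(⅙) = f/6)
V(h, K) = -1 + I*√74/3 (V(h, K) = -1 + √(-248 + 174)/3 = -1 + √(-74)/3 = -1 + (I*√74)/3 = -1 + I*√74/3)
B(W(12, -9)) + V(703, 242) = √(-3 - 9)/6 + (-1 + I*√74/3) = √(-12)/6 + (-1 + I*√74/3) = (2*I*√3)/6 + (-1 + I*√74/3) = I*√3/3 + (-1 + I*√74/3) = -1 + I*√3/3 + I*√74/3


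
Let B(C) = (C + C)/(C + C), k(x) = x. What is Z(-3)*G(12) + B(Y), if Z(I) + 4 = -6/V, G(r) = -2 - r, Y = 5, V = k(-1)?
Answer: -27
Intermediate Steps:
V = -1
Z(I) = 2 (Z(I) = -4 - 6/(-1) = -4 - 6*(-1) = -4 + 6 = 2)
B(C) = 1 (B(C) = (2*C)/((2*C)) = (2*C)*(1/(2*C)) = 1)
Z(-3)*G(12) + B(Y) = 2*(-2 - 1*12) + 1 = 2*(-2 - 12) + 1 = 2*(-14) + 1 = -28 + 1 = -27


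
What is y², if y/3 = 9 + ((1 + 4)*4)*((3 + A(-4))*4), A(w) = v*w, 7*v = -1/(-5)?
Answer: 25371369/49 ≈ 5.1778e+5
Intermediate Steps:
v = 1/35 (v = (-1/(-5))/7 = (-1*(-⅕))/7 = (⅐)*(⅕) = 1/35 ≈ 0.028571)
A(w) = w/35
y = 5037/7 (y = 3*(9 + ((1 + 4)*4)*((3 + (1/35)*(-4))*4)) = 3*(9 + (5*4)*((3 - 4/35)*4)) = 3*(9 + 20*((101/35)*4)) = 3*(9 + 20*(404/35)) = 3*(9 + 1616/7) = 3*(1679/7) = 5037/7 ≈ 719.57)
y² = (5037/7)² = 25371369/49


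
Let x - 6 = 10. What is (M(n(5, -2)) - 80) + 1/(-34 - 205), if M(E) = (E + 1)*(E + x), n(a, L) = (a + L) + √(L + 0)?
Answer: -1435/239 + 23*I*√2 ≈ -6.0042 + 32.527*I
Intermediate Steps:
x = 16 (x = 6 + 10 = 16)
n(a, L) = L + a + √L (n(a, L) = (L + a) + √L = L + a + √L)
M(E) = (1 + E)*(16 + E) (M(E) = (E + 1)*(E + 16) = (1 + E)*(16 + E))
(M(n(5, -2)) - 80) + 1/(-34 - 205) = ((16 + (-2 + 5 + √(-2))² + 17*(-2 + 5 + √(-2))) - 80) + 1/(-34 - 205) = ((16 + (-2 + 5 + I*√2)² + 17*(-2 + 5 + I*√2)) - 80) + 1/(-239) = ((16 + (3 + I*√2)² + 17*(3 + I*√2)) - 80) - 1/239 = ((16 + (3 + I*√2)² + (51 + 17*I*√2)) - 80) - 1/239 = ((67 + (3 + I*√2)² + 17*I*√2) - 80) - 1/239 = (-13 + (3 + I*√2)² + 17*I*√2) - 1/239 = -3108/239 + (3 + I*√2)² + 17*I*√2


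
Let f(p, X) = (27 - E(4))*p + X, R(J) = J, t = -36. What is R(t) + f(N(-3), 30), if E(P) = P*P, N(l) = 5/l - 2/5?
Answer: -431/15 ≈ -28.733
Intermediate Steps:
N(l) = -2/5 + 5/l (N(l) = 5/l - 2*1/5 = 5/l - 2/5 = -2/5 + 5/l)
E(P) = P**2
f(p, X) = X + 11*p (f(p, X) = (27 - 1*4**2)*p + X = (27 - 1*16)*p + X = (27 - 16)*p + X = 11*p + X = X + 11*p)
R(t) + f(N(-3), 30) = -36 + (30 + 11*(-2/5 + 5/(-3))) = -36 + (30 + 11*(-2/5 + 5*(-1/3))) = -36 + (30 + 11*(-2/5 - 5/3)) = -36 + (30 + 11*(-31/15)) = -36 + (30 - 341/15) = -36 + 109/15 = -431/15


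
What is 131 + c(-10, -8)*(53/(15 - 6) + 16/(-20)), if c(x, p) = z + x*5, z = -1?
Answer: -1928/15 ≈ -128.53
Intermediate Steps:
c(x, p) = -1 + 5*x (c(x, p) = -1 + x*5 = -1 + 5*x)
131 + c(-10, -8)*(53/(15 - 6) + 16/(-20)) = 131 + (-1 + 5*(-10))*(53/(15 - 6) + 16/(-20)) = 131 + (-1 - 50)*(53/9 + 16*(-1/20)) = 131 - 51*(53*(⅑) - ⅘) = 131 - 51*(53/9 - ⅘) = 131 - 51*229/45 = 131 - 3893/15 = -1928/15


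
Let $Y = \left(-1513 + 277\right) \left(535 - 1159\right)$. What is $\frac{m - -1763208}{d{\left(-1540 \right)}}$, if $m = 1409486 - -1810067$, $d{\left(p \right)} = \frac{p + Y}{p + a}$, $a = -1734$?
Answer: $- \frac{8156779757}{384862} \approx -21194.0$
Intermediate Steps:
$Y = 771264$ ($Y = \left(-1236\right) \left(-624\right) = 771264$)
$d{\left(p \right)} = \frac{771264 + p}{-1734 + p}$ ($d{\left(p \right)} = \frac{p + 771264}{p - 1734} = \frac{771264 + p}{-1734 + p}$)
$m = 3219553$ ($m = 1409486 + 1810067 = 3219553$)
$\frac{m - -1763208}{d{\left(-1540 \right)}} = \frac{3219553 - -1763208}{\frac{1}{-1734 - 1540} \left(771264 - 1540\right)} = \frac{3219553 + 1763208}{\frac{1}{-3274} \cdot 769724} = \frac{4982761}{\left(- \frac{1}{3274}\right) 769724} = \frac{4982761}{- \frac{384862}{1637}} = 4982761 \left(- \frac{1637}{384862}\right) = - \frac{8156779757}{384862}$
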